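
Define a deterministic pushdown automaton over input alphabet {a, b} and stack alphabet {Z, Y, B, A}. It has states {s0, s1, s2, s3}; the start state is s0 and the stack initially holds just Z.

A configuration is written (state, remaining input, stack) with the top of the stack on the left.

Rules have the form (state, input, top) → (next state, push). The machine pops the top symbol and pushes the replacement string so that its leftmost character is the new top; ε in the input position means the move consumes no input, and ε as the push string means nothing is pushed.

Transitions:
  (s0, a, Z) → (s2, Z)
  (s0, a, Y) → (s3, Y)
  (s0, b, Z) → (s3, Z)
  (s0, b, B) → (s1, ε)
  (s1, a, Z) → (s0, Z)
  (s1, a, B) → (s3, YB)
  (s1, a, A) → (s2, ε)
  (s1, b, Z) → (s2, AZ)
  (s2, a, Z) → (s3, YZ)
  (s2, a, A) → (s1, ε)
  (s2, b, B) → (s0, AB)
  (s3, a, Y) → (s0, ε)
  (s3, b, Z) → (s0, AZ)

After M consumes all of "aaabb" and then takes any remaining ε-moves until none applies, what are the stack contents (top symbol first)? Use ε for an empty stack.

AZ

(s0, aaabb, Z)
  read a, top Z: go to s2, push Z → (s2, aabb, Z)
  read a, top Z: go to s3, push YZ → (s3, abb, YZ)
  read a, top Y: go to s0, push ε → (s0, bb, Z)
  read b, top Z: go to s3, push Z → (s3, b, Z)
  read b, top Z: go to s0, push AZ → (s0, ε, AZ)
All input consumed in state s0 with stack AZ.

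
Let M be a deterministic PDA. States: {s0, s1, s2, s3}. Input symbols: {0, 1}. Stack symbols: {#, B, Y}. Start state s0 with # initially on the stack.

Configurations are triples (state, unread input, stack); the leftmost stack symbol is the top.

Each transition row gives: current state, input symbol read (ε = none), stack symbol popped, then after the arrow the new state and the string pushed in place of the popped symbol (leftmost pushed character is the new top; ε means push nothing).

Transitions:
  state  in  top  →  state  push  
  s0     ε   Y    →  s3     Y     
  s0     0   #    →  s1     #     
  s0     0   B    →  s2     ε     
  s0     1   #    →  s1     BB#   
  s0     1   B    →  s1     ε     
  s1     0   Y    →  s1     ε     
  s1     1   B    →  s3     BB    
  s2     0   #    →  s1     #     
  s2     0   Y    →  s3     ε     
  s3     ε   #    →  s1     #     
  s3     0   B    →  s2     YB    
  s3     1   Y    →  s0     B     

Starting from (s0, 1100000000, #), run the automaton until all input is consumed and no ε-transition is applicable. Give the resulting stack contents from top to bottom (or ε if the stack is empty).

BBB#

(s0, 1100000000, #)
  read 1, top #: go to s1, push BB# → (s1, 100000000, BB#)
  read 1, top B: go to s3, push BB → (s3, 00000000, BBB#)
  read 0, top B: go to s2, push YB → (s2, 0000000, YBBB#)
  read 0, top Y: go to s3, push ε → (s3, 000000, BBB#)
  read 0, top B: go to s2, push YB → (s2, 00000, YBBB#)
  read 0, top Y: go to s3, push ε → (s3, 0000, BBB#)
  read 0, top B: go to s2, push YB → (s2, 000, YBBB#)
  read 0, top Y: go to s3, push ε → (s3, 00, BBB#)
  read 0, top B: go to s2, push YB → (s2, 0, YBBB#)
  read 0, top Y: go to s3, push ε → (s3, ε, BBB#)
All input consumed in state s3 with stack BBB#.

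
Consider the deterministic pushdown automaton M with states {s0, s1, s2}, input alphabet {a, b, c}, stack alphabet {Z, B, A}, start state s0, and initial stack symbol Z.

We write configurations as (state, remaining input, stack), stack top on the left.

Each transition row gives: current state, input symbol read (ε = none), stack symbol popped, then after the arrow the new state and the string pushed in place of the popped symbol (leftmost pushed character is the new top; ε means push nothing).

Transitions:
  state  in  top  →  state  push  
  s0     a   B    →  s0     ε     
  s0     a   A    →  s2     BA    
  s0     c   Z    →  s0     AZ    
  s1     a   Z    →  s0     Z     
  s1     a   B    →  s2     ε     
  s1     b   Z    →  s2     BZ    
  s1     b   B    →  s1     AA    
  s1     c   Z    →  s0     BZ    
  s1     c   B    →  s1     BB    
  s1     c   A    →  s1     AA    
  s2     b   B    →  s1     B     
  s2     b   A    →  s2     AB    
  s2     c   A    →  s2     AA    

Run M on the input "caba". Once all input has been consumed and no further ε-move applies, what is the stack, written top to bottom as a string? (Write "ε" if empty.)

AZ

(s0, caba, Z)
  read c, top Z: go to s0, push AZ → (s0, aba, AZ)
  read a, top A: go to s2, push BA → (s2, ba, BAZ)
  read b, top B: go to s1, push B → (s1, a, BAZ)
  read a, top B: go to s2, push ε → (s2, ε, AZ)
All input consumed in state s2 with stack AZ.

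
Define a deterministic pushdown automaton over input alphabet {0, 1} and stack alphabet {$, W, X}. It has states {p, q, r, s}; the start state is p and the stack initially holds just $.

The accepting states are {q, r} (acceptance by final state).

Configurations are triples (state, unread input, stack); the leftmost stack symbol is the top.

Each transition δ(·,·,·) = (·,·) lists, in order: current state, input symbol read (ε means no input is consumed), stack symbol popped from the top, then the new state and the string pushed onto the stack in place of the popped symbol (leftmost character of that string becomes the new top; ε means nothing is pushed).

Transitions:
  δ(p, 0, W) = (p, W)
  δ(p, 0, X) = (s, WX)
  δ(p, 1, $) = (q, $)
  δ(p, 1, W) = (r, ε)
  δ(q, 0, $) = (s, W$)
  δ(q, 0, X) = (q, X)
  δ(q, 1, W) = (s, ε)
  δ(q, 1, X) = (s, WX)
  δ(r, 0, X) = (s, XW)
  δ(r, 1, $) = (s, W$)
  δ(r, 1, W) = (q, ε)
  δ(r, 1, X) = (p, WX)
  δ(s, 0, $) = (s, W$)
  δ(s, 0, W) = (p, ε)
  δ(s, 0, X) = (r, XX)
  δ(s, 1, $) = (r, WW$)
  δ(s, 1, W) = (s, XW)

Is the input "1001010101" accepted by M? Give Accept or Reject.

(p, 1001010101, $)
  read 1, top $: go to q, push $ → (q, 001010101, $)
  read 0, top $: go to s, push W$ → (s, 01010101, W$)
  read 0, top W: go to p, push ε → (p, 1010101, $)
  read 1, top $: go to q, push $ → (q, 010101, $)
  read 0, top $: go to s, push W$ → (s, 10101, W$)
  read 1, top W: go to s, push XW → (s, 0101, XW$)
  read 0, top X: go to r, push XX → (r, 101, XXW$)
  read 1, top X: go to p, push WX → (p, 01, WXXW$)
  read 0, top W: go to p, push W → (p, 1, WXXW$)
  read 1, top W: go to r, push ε → (r, ε, XXW$)
All input consumed; state r ∈ F.

Accept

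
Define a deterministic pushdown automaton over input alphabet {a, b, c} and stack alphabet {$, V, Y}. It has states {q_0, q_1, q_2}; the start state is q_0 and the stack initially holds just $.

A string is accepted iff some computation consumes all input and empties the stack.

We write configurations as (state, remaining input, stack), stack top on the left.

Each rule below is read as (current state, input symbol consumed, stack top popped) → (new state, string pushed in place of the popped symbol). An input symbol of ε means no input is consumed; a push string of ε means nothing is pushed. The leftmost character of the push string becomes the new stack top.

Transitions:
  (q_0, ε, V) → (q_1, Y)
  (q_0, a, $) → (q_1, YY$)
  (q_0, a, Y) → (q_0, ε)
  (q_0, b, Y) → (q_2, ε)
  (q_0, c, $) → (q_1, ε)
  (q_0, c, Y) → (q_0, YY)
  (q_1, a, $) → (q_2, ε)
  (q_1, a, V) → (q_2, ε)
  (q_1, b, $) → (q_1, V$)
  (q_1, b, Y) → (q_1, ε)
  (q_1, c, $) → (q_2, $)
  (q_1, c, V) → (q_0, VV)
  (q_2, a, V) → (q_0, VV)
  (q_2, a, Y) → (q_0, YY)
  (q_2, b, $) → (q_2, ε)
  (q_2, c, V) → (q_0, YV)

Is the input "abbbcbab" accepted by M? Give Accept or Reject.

(q_0, abbbcbab, $)
  read a, top $: go to q_1, push YY$ → (q_1, bbbcbab, YY$)
  read b, top Y: go to q_1, push ε → (q_1, bbcbab, Y$)
  read b, top Y: go to q_1, push ε → (q_1, bcbab, $)
  read b, top $: go to q_1, push V$ → (q_1, cbab, V$)
  read c, top V: go to q_0, push VV → (q_0, bab, VV$)
  ε-move, top V: go to q_1, push Y → (q_1, bab, YV$)
  read b, top Y: go to q_1, push ε → (q_1, ab, V$)
  read a, top V: go to q_2, push ε → (q_2, b, $)
  read b, top $: go to q_2, push ε → (q_2, ε, ε)
All input consumed and the stack is empty.

Accept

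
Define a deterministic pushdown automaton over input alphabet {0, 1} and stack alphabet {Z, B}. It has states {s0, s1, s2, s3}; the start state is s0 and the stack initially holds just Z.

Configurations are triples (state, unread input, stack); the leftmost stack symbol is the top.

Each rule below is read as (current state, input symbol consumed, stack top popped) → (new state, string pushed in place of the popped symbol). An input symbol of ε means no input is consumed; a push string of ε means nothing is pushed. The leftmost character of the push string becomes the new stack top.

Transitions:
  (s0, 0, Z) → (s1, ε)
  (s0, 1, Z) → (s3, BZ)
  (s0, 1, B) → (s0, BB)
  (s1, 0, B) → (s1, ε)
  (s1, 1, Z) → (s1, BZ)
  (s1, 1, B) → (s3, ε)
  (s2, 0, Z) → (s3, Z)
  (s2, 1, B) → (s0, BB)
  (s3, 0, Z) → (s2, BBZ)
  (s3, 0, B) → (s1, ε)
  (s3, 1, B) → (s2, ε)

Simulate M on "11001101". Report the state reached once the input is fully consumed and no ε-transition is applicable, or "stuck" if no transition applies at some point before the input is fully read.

stuck

(s0, 11001101, Z) ⊢ (s3, 1001101, BZ) ⊢ (s2, 001101, Z) ⊢ (s3, 01101, Z) ⊢ (s2, 1101, BBZ) ⊢ (s0, 101, BBBZ) ⊢ (s0, 01, BBBBZ)
No transition for (s0, 0, top B); M blocks with input 01 remaining.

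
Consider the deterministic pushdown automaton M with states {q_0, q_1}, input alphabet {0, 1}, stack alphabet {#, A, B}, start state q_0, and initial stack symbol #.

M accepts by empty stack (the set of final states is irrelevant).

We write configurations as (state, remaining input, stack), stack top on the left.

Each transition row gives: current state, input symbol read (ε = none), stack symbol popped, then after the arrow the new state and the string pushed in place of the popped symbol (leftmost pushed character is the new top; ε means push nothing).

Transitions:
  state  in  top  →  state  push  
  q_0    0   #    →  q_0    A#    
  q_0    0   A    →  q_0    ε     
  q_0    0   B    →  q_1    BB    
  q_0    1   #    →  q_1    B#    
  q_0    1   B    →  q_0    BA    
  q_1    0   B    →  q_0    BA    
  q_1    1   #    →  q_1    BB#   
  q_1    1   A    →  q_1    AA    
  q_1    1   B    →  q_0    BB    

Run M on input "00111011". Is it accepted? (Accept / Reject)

(q_0, 00111011, #)
  read 0, top #: go to q_0, push A# → (q_0, 0111011, A#)
  read 0, top A: go to q_0, push ε → (q_0, 111011, #)
  read 1, top #: go to q_1, push B# → (q_1, 11011, B#)
  read 1, top B: go to q_0, push BB → (q_0, 1011, BB#)
  read 1, top B: go to q_0, push BA → (q_0, 011, BAB#)
  read 0, top B: go to q_1, push BB → (q_1, 11, BBAB#)
  read 1, top B: go to q_0, push BB → (q_0, 1, BBBAB#)
  read 1, top B: go to q_0, push BA → (q_0, ε, BABBAB#)
All input consumed; stack is BABBAB#, not empty, and no further ε-move applies.

Reject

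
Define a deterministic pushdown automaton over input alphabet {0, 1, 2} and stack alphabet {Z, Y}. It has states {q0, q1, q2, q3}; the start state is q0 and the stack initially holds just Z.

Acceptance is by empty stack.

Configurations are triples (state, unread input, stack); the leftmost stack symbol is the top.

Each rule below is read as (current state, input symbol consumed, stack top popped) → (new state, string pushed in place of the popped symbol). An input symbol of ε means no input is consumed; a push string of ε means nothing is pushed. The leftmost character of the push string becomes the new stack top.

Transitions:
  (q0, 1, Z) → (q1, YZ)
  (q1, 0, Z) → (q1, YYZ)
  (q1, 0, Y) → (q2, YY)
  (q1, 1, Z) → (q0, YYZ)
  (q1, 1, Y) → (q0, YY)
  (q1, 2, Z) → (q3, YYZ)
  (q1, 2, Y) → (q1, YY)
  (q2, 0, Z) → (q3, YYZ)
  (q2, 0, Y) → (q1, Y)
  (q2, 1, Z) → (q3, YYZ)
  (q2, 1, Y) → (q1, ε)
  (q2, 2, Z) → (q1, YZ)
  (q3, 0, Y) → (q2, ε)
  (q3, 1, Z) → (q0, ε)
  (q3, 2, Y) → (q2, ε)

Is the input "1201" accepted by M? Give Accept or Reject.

Reject

(q0, 1201, Z) ⊢ (q1, 201, YZ) ⊢ (q1, 01, YYZ) ⊢ (q2, 1, YYYZ) ⊢ (q1, ε, YYZ)
All input consumed; stack is YYZ, not empty, and no further ε-move applies.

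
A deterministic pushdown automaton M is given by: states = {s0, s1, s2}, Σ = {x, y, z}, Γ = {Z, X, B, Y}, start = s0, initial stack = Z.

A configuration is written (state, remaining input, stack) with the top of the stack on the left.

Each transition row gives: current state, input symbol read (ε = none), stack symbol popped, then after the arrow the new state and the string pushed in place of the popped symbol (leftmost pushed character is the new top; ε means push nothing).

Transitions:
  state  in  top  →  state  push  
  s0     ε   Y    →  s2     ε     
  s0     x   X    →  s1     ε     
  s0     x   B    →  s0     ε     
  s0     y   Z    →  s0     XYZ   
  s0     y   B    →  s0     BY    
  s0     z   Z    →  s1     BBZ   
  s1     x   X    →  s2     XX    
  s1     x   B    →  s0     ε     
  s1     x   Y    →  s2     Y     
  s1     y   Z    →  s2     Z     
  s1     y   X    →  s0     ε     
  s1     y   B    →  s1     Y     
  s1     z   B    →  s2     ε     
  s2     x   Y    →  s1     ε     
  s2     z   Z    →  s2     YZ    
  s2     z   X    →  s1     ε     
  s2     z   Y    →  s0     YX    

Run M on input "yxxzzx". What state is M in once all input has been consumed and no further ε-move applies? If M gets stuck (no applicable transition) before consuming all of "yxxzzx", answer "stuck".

stuck

(s0, yxxzzx, Z)
  read y, top Z: go to s0, push XYZ → (s0, xxzzx, XYZ)
  read x, top X: go to s1, push ε → (s1, xzzx, YZ)
  read x, top Y: go to s2, push Y → (s2, zzx, YZ)
  read z, top Y: go to s0, push YX → (s0, zx, YXZ)
  ε-move, top Y: go to s2, push ε → (s2, zx, XZ)
  read z, top X: go to s1, push ε → (s1, x, Z)
No transition for (s1, x, top Z); M blocks with input x remaining.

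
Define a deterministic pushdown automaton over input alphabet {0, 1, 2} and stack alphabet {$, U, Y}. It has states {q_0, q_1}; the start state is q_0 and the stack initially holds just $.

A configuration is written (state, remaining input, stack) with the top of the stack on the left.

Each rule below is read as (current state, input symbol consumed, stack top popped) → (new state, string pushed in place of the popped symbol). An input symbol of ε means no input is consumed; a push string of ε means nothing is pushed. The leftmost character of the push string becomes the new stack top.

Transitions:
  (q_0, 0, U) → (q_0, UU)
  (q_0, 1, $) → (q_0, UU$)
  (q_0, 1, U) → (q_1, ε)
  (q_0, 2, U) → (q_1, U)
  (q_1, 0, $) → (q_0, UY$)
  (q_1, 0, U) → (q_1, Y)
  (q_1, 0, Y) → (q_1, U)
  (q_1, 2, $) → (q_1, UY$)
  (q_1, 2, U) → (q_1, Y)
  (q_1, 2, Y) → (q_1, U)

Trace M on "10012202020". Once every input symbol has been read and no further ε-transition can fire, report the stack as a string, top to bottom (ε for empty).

YUU$

(q_0, 10012202020, $)
  read 1, top $: go to q_0, push UU$ → (q_0, 0012202020, UU$)
  read 0, top U: go to q_0, push UU → (q_0, 012202020, UUU$)
  read 0, top U: go to q_0, push UU → (q_0, 12202020, UUUU$)
  read 1, top U: go to q_1, push ε → (q_1, 2202020, UUU$)
  read 2, top U: go to q_1, push Y → (q_1, 202020, YUU$)
  read 2, top Y: go to q_1, push U → (q_1, 02020, UUU$)
  read 0, top U: go to q_1, push Y → (q_1, 2020, YUU$)
  read 2, top Y: go to q_1, push U → (q_1, 020, UUU$)
  read 0, top U: go to q_1, push Y → (q_1, 20, YUU$)
  read 2, top Y: go to q_1, push U → (q_1, 0, UUU$)
  read 0, top U: go to q_1, push Y → (q_1, ε, YUU$)
All input consumed in state q_1 with stack YUU$.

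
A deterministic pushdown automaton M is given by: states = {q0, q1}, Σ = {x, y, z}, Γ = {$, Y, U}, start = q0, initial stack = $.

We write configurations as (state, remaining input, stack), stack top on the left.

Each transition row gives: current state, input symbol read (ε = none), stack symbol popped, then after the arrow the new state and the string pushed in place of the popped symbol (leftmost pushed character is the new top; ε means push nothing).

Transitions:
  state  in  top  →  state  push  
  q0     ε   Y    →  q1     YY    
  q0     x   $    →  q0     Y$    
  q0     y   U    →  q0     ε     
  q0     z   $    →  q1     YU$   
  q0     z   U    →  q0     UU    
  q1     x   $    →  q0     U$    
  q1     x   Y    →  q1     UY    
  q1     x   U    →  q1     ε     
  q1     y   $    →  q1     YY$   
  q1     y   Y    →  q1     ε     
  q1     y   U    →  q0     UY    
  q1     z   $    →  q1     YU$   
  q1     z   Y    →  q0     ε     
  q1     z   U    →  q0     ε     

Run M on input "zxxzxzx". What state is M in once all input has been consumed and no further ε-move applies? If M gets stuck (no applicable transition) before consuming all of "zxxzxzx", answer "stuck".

stuck

(q0, zxxzxzx, $)
  read z, top $: go to q1, push YU$ → (q1, xxzxzx, YU$)
  read x, top Y: go to q1, push UY → (q1, xzxzx, UYU$)
  read x, top U: go to q1, push ε → (q1, zxzx, YU$)
  read z, top Y: go to q0, push ε → (q0, xzx, U$)
No transition for (q0, x, top U); M blocks with input xzx remaining.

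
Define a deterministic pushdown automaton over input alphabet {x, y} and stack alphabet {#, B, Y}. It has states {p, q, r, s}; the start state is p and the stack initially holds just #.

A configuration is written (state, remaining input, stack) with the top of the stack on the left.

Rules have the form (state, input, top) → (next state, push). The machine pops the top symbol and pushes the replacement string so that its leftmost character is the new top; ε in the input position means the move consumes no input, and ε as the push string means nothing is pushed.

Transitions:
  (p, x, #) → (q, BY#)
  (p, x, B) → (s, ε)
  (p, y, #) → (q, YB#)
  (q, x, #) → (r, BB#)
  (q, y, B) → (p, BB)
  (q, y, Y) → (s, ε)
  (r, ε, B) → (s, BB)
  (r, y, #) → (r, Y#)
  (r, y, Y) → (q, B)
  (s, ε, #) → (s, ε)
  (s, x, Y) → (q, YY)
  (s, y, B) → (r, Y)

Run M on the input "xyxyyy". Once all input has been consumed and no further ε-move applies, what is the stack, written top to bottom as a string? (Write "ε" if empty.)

(p, xyxyyy, #)
  read x, top #: go to q, push BY# → (q, yxyyy, BY#)
  read y, top B: go to p, push BB → (p, xyyy, BBY#)
  read x, top B: go to s, push ε → (s, yyy, BY#)
  read y, top B: go to r, push Y → (r, yy, YY#)
  read y, top Y: go to q, push B → (q, y, BY#)
  read y, top B: go to p, push BB → (p, ε, BBY#)
All input consumed in state p with stack BBY#.

BBY#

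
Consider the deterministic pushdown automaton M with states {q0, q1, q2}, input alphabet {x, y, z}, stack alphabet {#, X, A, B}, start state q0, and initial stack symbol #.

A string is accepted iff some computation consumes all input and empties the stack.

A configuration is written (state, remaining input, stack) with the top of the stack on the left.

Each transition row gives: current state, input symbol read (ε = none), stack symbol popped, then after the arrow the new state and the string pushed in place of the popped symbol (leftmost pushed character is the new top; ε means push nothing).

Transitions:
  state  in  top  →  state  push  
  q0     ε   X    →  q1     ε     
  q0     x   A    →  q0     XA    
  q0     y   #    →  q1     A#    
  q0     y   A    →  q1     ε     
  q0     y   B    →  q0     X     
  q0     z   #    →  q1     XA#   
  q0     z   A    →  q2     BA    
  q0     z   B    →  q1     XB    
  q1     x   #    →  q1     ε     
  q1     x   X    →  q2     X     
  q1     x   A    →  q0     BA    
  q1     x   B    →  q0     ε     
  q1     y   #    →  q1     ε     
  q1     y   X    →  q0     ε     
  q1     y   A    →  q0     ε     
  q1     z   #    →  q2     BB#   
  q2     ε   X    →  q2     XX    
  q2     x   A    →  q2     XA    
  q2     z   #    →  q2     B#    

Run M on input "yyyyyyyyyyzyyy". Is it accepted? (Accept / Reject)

(q0, yyyyyyyyyyzyyy, #)
  read y, top #: go to q1, push A# → (q1, yyyyyyyyyzyyy, A#)
  read y, top A: go to q0, push ε → (q0, yyyyyyyyzyyy, #)
  read y, top #: go to q1, push A# → (q1, yyyyyyyzyyy, A#)
  read y, top A: go to q0, push ε → (q0, yyyyyyzyyy, #)
  read y, top #: go to q1, push A# → (q1, yyyyyzyyy, A#)
  read y, top A: go to q0, push ε → (q0, yyyyzyyy, #)
  read y, top #: go to q1, push A# → (q1, yyyzyyy, A#)
  read y, top A: go to q0, push ε → (q0, yyzyyy, #)
  read y, top #: go to q1, push A# → (q1, yzyyy, A#)
  read y, top A: go to q0, push ε → (q0, zyyy, #)
  read z, top #: go to q1, push XA# → (q1, yyy, XA#)
  read y, top X: go to q0, push ε → (q0, yy, A#)
  read y, top A: go to q1, push ε → (q1, y, #)
  read y, top #: go to q1, push ε → (q1, ε, ε)
All input consumed and the stack is empty.

Accept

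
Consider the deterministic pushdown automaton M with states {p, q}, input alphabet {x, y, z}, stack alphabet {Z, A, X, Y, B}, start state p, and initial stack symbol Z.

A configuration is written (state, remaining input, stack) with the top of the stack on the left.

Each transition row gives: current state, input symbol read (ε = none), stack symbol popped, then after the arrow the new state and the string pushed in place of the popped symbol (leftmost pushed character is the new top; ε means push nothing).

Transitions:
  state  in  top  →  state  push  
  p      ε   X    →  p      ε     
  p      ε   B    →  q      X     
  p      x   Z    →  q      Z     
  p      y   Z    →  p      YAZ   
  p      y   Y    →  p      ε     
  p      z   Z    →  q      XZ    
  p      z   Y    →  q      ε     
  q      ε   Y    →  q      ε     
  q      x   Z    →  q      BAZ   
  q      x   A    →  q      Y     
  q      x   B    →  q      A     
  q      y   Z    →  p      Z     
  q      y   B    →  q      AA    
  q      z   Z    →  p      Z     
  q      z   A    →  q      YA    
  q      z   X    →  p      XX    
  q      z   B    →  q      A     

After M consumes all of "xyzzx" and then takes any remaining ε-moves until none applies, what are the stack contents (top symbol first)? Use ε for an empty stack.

(p, xyzzx, Z)
  read x, top Z: go to q, push Z → (q, yzzx, Z)
  read y, top Z: go to p, push Z → (p, zzx, Z)
  read z, top Z: go to q, push XZ → (q, zx, XZ)
  read z, top X: go to p, push XX → (p, x, XXZ)
  ε-move, top X: go to p, push ε → (p, x, XZ)
  ε-move, top X: go to p, push ε → (p, x, Z)
  read x, top Z: go to q, push Z → (q, ε, Z)
All input consumed in state q with stack Z.

Z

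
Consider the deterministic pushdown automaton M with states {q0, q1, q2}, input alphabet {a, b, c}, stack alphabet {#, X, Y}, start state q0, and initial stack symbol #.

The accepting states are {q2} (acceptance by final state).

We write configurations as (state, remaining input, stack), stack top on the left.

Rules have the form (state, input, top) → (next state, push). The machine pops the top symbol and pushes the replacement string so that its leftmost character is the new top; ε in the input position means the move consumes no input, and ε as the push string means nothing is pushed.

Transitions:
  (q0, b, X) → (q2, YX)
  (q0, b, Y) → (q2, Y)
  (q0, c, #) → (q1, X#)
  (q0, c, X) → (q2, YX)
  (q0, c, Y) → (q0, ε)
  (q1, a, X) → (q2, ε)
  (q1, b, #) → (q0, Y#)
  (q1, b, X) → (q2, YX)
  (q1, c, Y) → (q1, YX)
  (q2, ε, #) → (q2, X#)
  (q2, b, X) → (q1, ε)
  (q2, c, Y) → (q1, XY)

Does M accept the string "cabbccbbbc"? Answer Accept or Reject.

(q0, cabbccbbbc, #)
  read c, top #: go to q1, push X# → (q1, abbccbbbc, X#)
  read a, top X: go to q2, push ε → (q2, bbccbbbc, #)
  ε-move, top #: go to q2, push X# → (q2, bbccbbbc, X#)
  read b, top X: go to q1, push ε → (q1, bccbbbc, #)
  read b, top #: go to q0, push Y# → (q0, ccbbbc, Y#)
  read c, top Y: go to q0, push ε → (q0, cbbbc, #)
  read c, top #: go to q1, push X# → (q1, bbbc, X#)
  read b, top X: go to q2, push YX → (q2, bbc, YX#)
No transition applies at (q2, bbc, YX#); input not fully consumed.

Reject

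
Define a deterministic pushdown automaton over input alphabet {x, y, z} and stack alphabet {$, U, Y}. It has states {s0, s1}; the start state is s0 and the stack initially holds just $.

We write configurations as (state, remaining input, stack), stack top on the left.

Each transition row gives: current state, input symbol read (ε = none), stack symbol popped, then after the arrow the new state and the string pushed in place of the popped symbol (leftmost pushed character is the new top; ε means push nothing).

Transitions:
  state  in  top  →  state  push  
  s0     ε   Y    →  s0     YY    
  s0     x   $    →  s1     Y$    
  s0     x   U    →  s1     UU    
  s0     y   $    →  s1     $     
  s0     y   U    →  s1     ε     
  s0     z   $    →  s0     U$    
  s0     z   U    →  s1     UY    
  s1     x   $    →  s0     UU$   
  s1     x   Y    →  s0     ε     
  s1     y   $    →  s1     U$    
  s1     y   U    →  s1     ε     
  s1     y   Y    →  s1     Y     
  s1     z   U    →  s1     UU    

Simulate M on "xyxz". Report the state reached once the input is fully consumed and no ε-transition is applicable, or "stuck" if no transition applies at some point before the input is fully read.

(s0, xyxz, $)
  read x, top $: go to s1, push Y$ → (s1, yxz, Y$)
  read y, top Y: go to s1, push Y → (s1, xz, Y$)
  read x, top Y: go to s0, push ε → (s0, z, $)
  read z, top $: go to s0, push U$ → (s0, ε, U$)
All input consumed; M is in state s0.

s0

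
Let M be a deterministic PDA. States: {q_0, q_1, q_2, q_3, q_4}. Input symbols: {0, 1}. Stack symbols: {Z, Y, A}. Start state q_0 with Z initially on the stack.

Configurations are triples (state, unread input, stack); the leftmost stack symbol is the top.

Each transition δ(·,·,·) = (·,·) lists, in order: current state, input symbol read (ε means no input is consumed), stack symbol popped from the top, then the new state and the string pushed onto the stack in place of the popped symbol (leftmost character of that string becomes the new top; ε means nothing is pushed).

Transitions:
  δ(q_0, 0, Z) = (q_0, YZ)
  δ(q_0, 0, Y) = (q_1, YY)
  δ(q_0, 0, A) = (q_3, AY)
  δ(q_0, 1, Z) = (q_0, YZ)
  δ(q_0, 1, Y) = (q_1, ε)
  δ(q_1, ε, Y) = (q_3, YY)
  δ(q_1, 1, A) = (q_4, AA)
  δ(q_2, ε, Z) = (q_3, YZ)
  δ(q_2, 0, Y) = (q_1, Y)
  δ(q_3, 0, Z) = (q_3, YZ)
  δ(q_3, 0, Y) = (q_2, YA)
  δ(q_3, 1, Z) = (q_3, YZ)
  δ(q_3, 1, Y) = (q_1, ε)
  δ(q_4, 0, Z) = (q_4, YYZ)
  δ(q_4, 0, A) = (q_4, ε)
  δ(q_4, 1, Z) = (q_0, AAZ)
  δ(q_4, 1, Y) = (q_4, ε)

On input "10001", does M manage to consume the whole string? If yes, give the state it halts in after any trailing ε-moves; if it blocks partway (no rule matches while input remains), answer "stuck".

(q_0, 10001, Z) ⊢ (q_0, 0001, YZ) ⊢ (q_1, 001, YYZ) ⊢ (q_3, 001, YYYZ) ⊢ (q_2, 01, YAYYZ) ⊢ (q_1, 1, YAYYZ) ⊢ (q_3, 1, YYAYYZ) ⊢ (q_1, ε, YAYYZ) ⊢ (q_3, ε, YYAYYZ)
All input consumed; M is in state q_3.

q_3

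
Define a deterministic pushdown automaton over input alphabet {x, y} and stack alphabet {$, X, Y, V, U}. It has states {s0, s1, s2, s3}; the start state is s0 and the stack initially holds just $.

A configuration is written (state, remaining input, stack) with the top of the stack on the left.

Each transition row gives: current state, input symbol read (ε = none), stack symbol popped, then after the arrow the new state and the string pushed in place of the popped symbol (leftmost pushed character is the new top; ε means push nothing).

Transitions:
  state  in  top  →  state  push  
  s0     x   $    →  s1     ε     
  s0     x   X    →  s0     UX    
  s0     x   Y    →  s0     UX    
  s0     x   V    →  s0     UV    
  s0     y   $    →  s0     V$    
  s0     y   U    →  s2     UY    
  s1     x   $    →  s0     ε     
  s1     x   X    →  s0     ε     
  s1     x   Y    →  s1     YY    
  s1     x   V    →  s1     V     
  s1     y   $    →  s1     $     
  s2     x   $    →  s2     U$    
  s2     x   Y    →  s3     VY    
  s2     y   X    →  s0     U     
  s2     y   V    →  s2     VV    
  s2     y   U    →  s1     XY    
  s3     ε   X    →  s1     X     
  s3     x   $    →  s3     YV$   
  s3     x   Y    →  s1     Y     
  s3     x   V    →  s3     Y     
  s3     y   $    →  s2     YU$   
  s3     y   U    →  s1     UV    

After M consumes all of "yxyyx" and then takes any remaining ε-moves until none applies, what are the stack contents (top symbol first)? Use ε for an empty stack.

YYV$

(s0, yxyyx, $)
  read y, top $: go to s0, push V$ → (s0, xyyx, V$)
  read x, top V: go to s0, push UV → (s0, yyx, UV$)
  read y, top U: go to s2, push UY → (s2, yx, UYV$)
  read y, top U: go to s1, push XY → (s1, x, XYYV$)
  read x, top X: go to s0, push ε → (s0, ε, YYV$)
All input consumed in state s0 with stack YYV$.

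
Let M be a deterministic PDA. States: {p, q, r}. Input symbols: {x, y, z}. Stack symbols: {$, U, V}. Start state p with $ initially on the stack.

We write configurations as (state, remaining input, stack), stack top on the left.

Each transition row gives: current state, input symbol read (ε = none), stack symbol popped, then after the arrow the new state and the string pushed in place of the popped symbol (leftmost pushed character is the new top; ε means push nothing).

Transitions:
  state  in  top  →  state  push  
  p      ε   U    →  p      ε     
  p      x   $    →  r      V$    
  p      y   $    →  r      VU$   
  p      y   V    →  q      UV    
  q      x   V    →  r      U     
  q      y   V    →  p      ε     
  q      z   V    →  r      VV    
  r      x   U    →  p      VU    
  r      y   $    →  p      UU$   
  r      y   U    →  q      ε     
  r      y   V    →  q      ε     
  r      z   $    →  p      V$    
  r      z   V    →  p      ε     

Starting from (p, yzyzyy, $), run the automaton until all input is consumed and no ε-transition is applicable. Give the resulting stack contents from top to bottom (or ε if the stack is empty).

U$

(p, yzyzyy, $) ⊢ (r, zyzyy, VU$) ⊢ (p, yzyy, U$) ⊢ (p, yzyy, $) ⊢ (r, zyy, VU$) ⊢ (p, yy, U$) ⊢ (p, yy, $) ⊢ (r, y, VU$) ⊢ (q, ε, U$)
All input consumed in state q with stack U$.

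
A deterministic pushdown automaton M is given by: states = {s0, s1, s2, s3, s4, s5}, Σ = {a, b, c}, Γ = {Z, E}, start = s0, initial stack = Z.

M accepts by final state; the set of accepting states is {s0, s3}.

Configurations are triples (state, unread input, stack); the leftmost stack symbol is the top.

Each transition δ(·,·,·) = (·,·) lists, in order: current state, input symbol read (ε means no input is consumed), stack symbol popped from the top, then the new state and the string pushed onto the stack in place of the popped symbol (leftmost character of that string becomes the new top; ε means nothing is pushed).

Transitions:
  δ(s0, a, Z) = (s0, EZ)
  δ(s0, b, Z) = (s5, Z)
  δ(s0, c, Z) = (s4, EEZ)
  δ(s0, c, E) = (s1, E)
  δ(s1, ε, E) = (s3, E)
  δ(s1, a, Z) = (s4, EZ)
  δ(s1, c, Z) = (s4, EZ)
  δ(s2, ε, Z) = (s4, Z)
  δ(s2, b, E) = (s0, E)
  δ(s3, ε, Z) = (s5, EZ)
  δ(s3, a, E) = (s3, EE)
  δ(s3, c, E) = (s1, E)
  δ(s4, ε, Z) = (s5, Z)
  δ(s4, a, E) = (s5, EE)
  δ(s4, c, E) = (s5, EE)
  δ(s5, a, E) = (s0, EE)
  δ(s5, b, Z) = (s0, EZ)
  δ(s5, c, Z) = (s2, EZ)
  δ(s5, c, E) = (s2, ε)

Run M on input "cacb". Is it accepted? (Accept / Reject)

Accept

(s0, cacb, Z)
  read c, top Z: go to s4, push EEZ → (s4, acb, EEZ)
  read a, top E: go to s5, push EE → (s5, cb, EEEZ)
  read c, top E: go to s2, push ε → (s2, b, EEZ)
  read b, top E: go to s0, push E → (s0, ε, EEZ)
All input consumed; state s0 ∈ F.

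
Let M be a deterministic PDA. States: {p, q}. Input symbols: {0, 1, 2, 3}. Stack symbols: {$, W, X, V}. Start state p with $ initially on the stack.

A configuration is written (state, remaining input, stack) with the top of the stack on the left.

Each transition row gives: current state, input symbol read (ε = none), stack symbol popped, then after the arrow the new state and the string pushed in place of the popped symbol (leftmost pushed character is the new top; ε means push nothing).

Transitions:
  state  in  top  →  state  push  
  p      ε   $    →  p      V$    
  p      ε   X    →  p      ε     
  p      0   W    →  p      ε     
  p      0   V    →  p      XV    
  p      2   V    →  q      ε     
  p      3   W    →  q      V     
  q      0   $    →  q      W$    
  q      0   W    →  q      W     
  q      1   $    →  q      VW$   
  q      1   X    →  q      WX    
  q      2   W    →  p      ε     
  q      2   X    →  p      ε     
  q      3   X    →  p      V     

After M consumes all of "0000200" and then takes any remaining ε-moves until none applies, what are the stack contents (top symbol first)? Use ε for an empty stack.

(p, 0000200, $)
  ε-move, top $: go to p, push V$ → (p, 0000200, V$)
  read 0, top V: go to p, push XV → (p, 000200, XV$)
  ε-move, top X: go to p, push ε → (p, 000200, V$)
  read 0, top V: go to p, push XV → (p, 00200, XV$)
  ε-move, top X: go to p, push ε → (p, 00200, V$)
  read 0, top V: go to p, push XV → (p, 0200, XV$)
  ε-move, top X: go to p, push ε → (p, 0200, V$)
  read 0, top V: go to p, push XV → (p, 200, XV$)
  ε-move, top X: go to p, push ε → (p, 200, V$)
  read 2, top V: go to q, push ε → (q, 00, $)
  read 0, top $: go to q, push W$ → (q, 0, W$)
  read 0, top W: go to q, push W → (q, ε, W$)
All input consumed in state q with stack W$.

W$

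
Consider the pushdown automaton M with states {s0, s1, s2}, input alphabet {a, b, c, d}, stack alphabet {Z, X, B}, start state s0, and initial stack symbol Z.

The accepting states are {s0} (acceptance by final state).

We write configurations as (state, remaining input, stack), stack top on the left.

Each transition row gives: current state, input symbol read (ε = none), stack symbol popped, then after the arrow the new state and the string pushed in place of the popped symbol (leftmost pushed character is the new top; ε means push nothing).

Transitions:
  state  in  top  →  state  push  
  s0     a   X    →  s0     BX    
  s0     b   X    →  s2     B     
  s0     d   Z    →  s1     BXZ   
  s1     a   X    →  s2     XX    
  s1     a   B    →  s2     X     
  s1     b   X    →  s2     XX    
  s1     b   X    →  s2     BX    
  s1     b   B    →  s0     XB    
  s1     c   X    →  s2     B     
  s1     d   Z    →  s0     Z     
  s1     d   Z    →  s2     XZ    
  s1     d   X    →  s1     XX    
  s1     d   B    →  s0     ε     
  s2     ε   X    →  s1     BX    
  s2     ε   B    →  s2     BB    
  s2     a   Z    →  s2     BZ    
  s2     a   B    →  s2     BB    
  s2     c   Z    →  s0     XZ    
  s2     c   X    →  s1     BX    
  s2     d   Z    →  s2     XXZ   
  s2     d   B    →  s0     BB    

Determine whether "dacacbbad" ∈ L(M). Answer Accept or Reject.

One accepting computation: (s0, dacacbbad, Z) ⊢ (s1, acacbbad, BXZ) ⊢ (s2, cacbbad, XXZ) ⊢ (s1, acbbad, BXXZ) ⊢ (s2, cbbad, XXXZ) ⊢ (s1, bbad, BXXXZ) ⊢ (s0, bad, XBXXXZ) ⊢ (s2, ad, BBXXXZ) ⊢ (s2, d, BBBXXXZ) ⊢ (s0, ε, BBBBXXXZ)
All input consumed and state s0 ∈ F.

Accept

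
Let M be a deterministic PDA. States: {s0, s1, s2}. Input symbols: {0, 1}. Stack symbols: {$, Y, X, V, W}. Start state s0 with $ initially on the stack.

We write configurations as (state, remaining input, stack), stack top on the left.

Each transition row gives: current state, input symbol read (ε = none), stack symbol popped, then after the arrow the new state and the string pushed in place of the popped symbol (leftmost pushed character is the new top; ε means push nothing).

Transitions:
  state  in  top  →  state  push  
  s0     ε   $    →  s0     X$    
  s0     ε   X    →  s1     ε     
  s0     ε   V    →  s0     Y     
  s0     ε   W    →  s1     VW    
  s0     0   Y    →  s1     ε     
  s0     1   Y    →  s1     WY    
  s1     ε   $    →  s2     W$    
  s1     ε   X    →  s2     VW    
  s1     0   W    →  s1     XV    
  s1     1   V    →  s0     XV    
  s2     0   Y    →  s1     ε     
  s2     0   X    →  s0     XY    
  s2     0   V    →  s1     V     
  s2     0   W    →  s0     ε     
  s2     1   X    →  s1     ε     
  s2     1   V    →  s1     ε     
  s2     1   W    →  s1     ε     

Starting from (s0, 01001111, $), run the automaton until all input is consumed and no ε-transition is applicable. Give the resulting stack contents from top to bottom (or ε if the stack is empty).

W$

(s0, 01001111, $) ⊢ (s0, 01001111, X$) ⊢ (s1, 01001111, $) ⊢ (s2, 01001111, W$) ⊢ (s0, 1001111, $) ⊢ (s0, 1001111, X$) ⊢ (s1, 1001111, $) ⊢ (s2, 1001111, W$) ⊢ (s1, 001111, $) ⊢ (s2, 001111, W$) ⊢ (s0, 01111, $) ⊢ (s0, 01111, X$) ⊢ (s1, 01111, $) ⊢ (s2, 01111, W$) ⊢ (s0, 1111, $) ⊢ (s0, 1111, X$) ⊢ (s1, 1111, $) ⊢ (s2, 1111, W$) ⊢ (s1, 111, $) ⊢ (s2, 111, W$) ⊢ (s1, 11, $) ⊢ (s2, 11, W$) ⊢ (s1, 1, $) ⊢ (s2, 1, W$) ⊢ (s1, ε, $) ⊢ (s2, ε, W$)
All input consumed in state s2 with stack W$.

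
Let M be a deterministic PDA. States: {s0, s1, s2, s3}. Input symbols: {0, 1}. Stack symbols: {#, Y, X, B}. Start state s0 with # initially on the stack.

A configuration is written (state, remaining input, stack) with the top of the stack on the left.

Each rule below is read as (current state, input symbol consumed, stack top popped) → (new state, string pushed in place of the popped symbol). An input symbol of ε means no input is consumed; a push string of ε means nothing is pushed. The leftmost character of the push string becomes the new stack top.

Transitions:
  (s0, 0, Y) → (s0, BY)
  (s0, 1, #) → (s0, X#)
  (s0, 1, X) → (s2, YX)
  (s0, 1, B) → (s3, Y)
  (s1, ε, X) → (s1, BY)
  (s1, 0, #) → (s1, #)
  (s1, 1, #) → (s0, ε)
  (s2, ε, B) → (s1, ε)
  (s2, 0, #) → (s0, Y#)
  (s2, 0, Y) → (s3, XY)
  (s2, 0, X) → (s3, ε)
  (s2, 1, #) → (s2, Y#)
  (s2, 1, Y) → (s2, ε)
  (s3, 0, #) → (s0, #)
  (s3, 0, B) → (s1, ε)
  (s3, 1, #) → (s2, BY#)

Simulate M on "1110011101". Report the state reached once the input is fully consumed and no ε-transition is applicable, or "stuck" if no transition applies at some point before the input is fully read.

(s0, 1110011101, #) ⊢ (s0, 110011101, X#) ⊢ (s2, 10011101, YX#) ⊢ (s2, 0011101, X#) ⊢ (s3, 011101, #) ⊢ (s0, 11101, #) ⊢ (s0, 1101, X#) ⊢ (s2, 101, YX#) ⊢ (s2, 01, X#) ⊢ (s3, 1, #) ⊢ (s2, ε, BY#) ⊢ (s1, ε, Y#)
All input consumed; M is in state s1.

s1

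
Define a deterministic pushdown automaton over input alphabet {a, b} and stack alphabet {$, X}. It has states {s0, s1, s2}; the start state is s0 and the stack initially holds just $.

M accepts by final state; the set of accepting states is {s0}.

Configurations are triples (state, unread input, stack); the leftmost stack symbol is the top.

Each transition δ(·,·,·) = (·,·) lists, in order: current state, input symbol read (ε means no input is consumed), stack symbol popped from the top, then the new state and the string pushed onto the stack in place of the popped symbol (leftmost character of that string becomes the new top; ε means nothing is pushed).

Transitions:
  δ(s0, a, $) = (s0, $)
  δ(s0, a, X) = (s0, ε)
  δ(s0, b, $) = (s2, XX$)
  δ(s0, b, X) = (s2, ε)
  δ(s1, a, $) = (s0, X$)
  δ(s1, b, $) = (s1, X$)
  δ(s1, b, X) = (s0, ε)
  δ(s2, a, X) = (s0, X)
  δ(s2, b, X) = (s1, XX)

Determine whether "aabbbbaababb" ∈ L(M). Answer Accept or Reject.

Reject

(s0, aabbbbaababb, $) ⊢ (s0, abbbbaababb, $) ⊢ (s0, bbbbaababb, $) ⊢ (s2, bbbaababb, XX$) ⊢ (s1, bbaababb, XXX$) ⊢ (s0, baababb, XX$) ⊢ (s2, aababb, X$) ⊢ (s0, ababb, X$) ⊢ (s0, babb, $) ⊢ (s2, abb, XX$) ⊢ (s0, bb, XX$) ⊢ (s2, b, X$) ⊢ (s1, ε, XX$)
All input consumed; state s1 ∉ F and no further ε-move applies.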